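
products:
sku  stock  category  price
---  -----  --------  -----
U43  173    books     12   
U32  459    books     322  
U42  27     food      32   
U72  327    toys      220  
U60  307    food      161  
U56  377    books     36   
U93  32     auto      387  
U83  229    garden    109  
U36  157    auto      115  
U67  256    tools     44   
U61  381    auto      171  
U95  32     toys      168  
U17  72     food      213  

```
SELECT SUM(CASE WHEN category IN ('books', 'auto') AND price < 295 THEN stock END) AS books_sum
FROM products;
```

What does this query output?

sku=U43: ✓ → 173
sku=U32: ✗
sku=U42: ✗
sku=U72: ✗
sku=U60: ✗
sku=U56: ✓ → 377
sku=U93: ✗
sku=U83: ✗
sku=U36: ✓ → 157
sku=U67: ✗
sku=U61: ✓ → 381
sku=U95: ✗
sku=U17: ✗
books_sum = 173 + 377 + 157 + 381 = 1088

1088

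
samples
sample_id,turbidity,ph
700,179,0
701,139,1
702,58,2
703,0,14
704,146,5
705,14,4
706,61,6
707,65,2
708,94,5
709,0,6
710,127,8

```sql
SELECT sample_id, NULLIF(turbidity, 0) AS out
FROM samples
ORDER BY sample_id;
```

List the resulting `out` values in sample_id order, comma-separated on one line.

179, 139, 58, NULL, 146, 14, 61, 65, 94, NULL, 127

sample_id=700: turbidity=179 vs 0: differ → 179
sample_id=701: turbidity=139 vs 0: differ → 139
sample_id=702: turbidity=58 vs 0: differ → 58
sample_id=703: turbidity=0 vs 0: equal → NULL
sample_id=704: turbidity=146 vs 0: differ → 146
sample_id=705: turbidity=14 vs 0: differ → 14
sample_id=706: turbidity=61 vs 0: differ → 61
sample_id=707: turbidity=65 vs 0: differ → 65
sample_id=708: turbidity=94 vs 0: differ → 94
sample_id=709: turbidity=0 vs 0: equal → NULL
sample_id=710: turbidity=127 vs 0: differ → 127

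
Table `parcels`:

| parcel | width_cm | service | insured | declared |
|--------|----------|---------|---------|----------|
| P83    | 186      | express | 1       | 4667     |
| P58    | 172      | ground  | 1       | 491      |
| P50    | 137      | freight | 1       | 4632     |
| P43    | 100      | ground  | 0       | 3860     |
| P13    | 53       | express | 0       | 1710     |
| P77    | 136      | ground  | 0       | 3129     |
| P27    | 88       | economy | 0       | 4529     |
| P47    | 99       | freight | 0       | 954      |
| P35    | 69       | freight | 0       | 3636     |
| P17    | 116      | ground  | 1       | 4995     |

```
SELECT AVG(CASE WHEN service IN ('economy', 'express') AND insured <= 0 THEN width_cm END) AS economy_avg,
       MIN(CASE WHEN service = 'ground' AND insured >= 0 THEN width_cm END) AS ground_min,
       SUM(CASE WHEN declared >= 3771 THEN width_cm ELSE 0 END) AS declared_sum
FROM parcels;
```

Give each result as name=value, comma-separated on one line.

economy_avg=70.5, ground_min=100, declared_sum=627

[economy_avg: service IN ('economy', 'express') AND insured <= 0]
parcel=P83: ✗
parcel=P58: ✗
parcel=P50: ✗
parcel=P43: ✗
parcel=P13: ✓ → 53
parcel=P77: ✗
parcel=P27: ✓ → 88
parcel=P47: ✗
parcel=P35: ✗
parcel=P17: ✗
economy_avg = (53 + 88) / 2 = 70.5
—
[ground_min: service = 'ground' AND insured >= 0]
parcel=P83: ✗
parcel=P58: ✓ → 172
parcel=P50: ✗
parcel=P43: ✓ → 100
parcel=P13: ✗
parcel=P77: ✓ → 136
parcel=P27: ✗
parcel=P47: ✗
parcel=P35: ✗
parcel=P17: ✓ → 116
ground_min = MIN(172, 100, 136, 116) = 100
—
[declared_sum: declared >= 3771]
parcel=P83: ✓ → 186
parcel=P58: ✗
parcel=P50: ✓ → 137
parcel=P43: ✓ → 100
parcel=P13: ✗
parcel=P77: ✗
parcel=P27: ✓ → 88
parcel=P47: ✗
parcel=P35: ✗
parcel=P17: ✓ → 116
declared_sum = 186 + 137 + 100 + 88 + 116 = 627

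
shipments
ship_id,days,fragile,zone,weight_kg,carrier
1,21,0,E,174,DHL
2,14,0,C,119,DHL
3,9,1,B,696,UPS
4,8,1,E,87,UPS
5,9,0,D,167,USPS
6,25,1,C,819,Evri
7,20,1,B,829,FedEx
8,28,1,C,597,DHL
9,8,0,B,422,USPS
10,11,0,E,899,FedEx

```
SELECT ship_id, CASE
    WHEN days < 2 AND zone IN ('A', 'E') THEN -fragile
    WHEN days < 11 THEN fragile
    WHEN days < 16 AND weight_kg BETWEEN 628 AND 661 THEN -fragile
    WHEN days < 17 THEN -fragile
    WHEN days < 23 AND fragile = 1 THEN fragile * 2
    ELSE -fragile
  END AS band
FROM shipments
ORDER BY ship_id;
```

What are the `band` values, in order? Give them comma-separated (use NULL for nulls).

0, 0, 1, 1, 0, -1, 2, -1, 0, 0

ship_id=1: ELSE → 0
ship_id=2: days < 17 → 0
ship_id=3: days < 11 → 1
ship_id=4: days < 11 → 1
ship_id=5: days < 11 → 0
ship_id=6: ELSE → -1
ship_id=7: days < 23 AND fragile = 1 → 2
ship_id=8: ELSE → -1
ship_id=9: days < 11 → 0
ship_id=10: days < 17 → 0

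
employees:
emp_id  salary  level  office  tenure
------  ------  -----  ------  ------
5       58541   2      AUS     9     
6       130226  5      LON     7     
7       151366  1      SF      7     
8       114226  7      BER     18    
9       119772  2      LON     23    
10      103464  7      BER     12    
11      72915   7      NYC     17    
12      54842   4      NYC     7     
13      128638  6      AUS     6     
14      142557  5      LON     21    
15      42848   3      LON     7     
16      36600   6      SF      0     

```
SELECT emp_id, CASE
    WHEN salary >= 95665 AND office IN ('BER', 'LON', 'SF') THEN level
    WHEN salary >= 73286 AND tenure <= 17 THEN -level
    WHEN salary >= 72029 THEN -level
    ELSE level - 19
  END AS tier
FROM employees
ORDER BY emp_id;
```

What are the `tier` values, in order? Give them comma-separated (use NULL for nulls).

emp_id=5: ELSE → -17
emp_id=6: salary >= 95665 AND office IN ('BER', 'LON', 'SF') → 5
emp_id=7: salary >= 95665 AND office IN ('BER', 'LON', 'SF') → 1
emp_id=8: salary >= 95665 AND office IN ('BER', 'LON', 'SF') → 7
emp_id=9: salary >= 95665 AND office IN ('BER', 'LON', 'SF') → 2
emp_id=10: salary >= 95665 AND office IN ('BER', 'LON', 'SF') → 7
emp_id=11: salary >= 72029 → -7
emp_id=12: ELSE → -15
emp_id=13: salary >= 73286 AND tenure <= 17 → -6
emp_id=14: salary >= 95665 AND office IN ('BER', 'LON', 'SF') → 5
emp_id=15: ELSE → -16
emp_id=16: ELSE → -13

-17, 5, 1, 7, 2, 7, -7, -15, -6, 5, -16, -13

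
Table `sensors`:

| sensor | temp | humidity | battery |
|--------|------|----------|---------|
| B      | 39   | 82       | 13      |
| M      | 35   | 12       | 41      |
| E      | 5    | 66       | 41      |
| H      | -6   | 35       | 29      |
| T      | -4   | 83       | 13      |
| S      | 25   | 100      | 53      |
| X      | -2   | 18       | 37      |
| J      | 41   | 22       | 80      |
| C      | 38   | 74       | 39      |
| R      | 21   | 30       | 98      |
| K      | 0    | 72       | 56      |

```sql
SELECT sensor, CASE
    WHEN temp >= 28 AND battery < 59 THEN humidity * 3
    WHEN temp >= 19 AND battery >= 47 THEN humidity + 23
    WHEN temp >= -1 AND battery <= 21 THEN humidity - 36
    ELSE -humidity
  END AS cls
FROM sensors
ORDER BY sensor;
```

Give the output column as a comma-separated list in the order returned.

sensor=B: temp >= 28 AND battery < 59 → 246
sensor=C: temp >= 28 AND battery < 59 → 222
sensor=E: ELSE → -66
sensor=H: ELSE → -35
sensor=J: temp >= 19 AND battery >= 47 → 45
sensor=K: ELSE → -72
sensor=M: temp >= 28 AND battery < 59 → 36
sensor=R: temp >= 19 AND battery >= 47 → 53
sensor=S: temp >= 19 AND battery >= 47 → 123
sensor=T: ELSE → -83
sensor=X: ELSE → -18

246, 222, -66, -35, 45, -72, 36, 53, 123, -83, -18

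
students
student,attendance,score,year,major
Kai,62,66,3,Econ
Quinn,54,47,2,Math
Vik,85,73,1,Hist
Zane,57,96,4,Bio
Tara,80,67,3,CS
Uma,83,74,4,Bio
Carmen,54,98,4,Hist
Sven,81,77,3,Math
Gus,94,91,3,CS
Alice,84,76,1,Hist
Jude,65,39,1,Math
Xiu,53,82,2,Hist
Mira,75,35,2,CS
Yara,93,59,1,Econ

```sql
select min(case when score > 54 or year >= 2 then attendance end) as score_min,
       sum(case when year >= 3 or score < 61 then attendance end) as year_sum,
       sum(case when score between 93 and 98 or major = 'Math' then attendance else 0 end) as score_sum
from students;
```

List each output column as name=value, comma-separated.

score_min=53, year_sum=798, score_sum=311

[score_min: score > 54 or year >= 2]
student=Kai: ✓ → 62
student=Quinn: ✓ → 54
student=Vik: ✓ → 85
student=Zane: ✓ → 57
student=Tara: ✓ → 80
student=Uma: ✓ → 83
student=Carmen: ✓ → 54
student=Sven: ✓ → 81
student=Gus: ✓ → 94
student=Alice: ✓ → 84
student=Jude: ✗
student=Xiu: ✓ → 53
student=Mira: ✓ → 75
student=Yara: ✓ → 93
score_min = MIN(62, 54, 85, 57, 80, 83, 54, 81, 94, 84, 53, 75, 93) = 53
—
[year_sum: year >= 3 or score < 61]
student=Kai: ✓ → 62
student=Quinn: ✓ → 54
student=Vik: ✗
student=Zane: ✓ → 57
student=Tara: ✓ → 80
student=Uma: ✓ → 83
student=Carmen: ✓ → 54
student=Sven: ✓ → 81
student=Gus: ✓ → 94
student=Alice: ✗
student=Jude: ✓ → 65
student=Xiu: ✗
student=Mira: ✓ → 75
student=Yara: ✓ → 93
year_sum = 62 + 54 + 57 + 80 + 83 + 54 + 81 + 94 + 65 + 75 + 93 = 798
—
[score_sum: score between 93 and 98 or major = 'Math']
student=Kai: ✗
student=Quinn: ✓ → 54
student=Vik: ✗
student=Zane: ✓ → 57
student=Tara: ✗
student=Uma: ✗
student=Carmen: ✓ → 54
student=Sven: ✓ → 81
student=Gus: ✗
student=Alice: ✗
student=Jude: ✓ → 65
student=Xiu: ✗
student=Mira: ✗
student=Yara: ✗
score_sum = 54 + 57 + 54 + 81 + 65 = 311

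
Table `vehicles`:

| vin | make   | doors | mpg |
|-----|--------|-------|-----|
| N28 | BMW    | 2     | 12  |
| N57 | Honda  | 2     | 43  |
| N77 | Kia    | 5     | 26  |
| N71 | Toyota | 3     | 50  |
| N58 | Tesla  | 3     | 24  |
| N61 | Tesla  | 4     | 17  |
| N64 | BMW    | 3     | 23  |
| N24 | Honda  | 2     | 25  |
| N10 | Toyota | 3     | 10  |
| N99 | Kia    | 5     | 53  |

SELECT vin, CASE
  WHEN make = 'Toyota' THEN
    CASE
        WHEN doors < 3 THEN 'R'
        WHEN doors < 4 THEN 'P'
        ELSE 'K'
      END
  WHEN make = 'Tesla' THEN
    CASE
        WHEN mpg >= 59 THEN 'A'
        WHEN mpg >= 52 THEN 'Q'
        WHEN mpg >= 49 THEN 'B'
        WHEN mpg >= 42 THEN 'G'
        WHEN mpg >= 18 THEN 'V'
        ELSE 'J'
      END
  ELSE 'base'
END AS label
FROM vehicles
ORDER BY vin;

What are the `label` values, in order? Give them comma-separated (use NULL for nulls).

P, base, base, base, V, J, base, P, base, base

vin=N10: make='Toyota' → inner[doors < 4] → P
vin=N24: make='Honda' → outer ELSE → base
vin=N28: make='BMW' → outer ELSE → base
vin=N57: make='Honda' → outer ELSE → base
vin=N58: make='Tesla' → inner[mpg >= 18] → V
vin=N61: make='Tesla' → inner[ELSE] → J
vin=N64: make='BMW' → outer ELSE → base
vin=N71: make='Toyota' → inner[doors < 4] → P
vin=N77: make='Kia' → outer ELSE → base
vin=N99: make='Kia' → outer ELSE → base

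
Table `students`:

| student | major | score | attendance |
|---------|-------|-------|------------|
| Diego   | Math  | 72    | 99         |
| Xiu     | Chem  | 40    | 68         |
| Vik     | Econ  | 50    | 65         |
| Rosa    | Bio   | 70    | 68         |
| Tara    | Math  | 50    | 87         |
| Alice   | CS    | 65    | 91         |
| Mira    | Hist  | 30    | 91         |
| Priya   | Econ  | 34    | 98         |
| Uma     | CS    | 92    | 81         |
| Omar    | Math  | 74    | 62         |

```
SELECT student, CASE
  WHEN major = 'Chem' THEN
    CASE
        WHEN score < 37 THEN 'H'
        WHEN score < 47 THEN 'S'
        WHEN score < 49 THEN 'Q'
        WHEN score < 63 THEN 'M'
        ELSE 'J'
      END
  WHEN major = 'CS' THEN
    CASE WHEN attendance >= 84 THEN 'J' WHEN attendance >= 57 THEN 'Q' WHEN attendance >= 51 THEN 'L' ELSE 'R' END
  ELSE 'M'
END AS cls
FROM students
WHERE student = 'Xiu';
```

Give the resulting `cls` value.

student = Xiu: major=Chem, score=40, attendance=68.
major='Chem' → inner[score < 47] → S

S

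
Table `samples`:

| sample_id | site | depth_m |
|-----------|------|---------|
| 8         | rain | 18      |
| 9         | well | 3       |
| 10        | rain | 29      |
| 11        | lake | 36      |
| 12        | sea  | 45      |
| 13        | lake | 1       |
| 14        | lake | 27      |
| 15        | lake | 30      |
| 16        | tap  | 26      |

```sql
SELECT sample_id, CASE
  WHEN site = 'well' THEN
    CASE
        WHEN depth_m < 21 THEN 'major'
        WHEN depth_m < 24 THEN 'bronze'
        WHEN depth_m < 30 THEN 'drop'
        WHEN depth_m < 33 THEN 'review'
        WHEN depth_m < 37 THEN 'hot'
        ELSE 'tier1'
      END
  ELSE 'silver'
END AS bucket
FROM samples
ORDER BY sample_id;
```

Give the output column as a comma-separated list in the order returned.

silver, major, silver, silver, silver, silver, silver, silver, silver

sample_id=8: site='rain' → outer ELSE → silver
sample_id=9: site='well' → inner[depth_m < 21] → major
sample_id=10: site='rain' → outer ELSE → silver
sample_id=11: site='lake' → outer ELSE → silver
sample_id=12: site='sea' → outer ELSE → silver
sample_id=13: site='lake' → outer ELSE → silver
sample_id=14: site='lake' → outer ELSE → silver
sample_id=15: site='lake' → outer ELSE → silver
sample_id=16: site='tap' → outer ELSE → silver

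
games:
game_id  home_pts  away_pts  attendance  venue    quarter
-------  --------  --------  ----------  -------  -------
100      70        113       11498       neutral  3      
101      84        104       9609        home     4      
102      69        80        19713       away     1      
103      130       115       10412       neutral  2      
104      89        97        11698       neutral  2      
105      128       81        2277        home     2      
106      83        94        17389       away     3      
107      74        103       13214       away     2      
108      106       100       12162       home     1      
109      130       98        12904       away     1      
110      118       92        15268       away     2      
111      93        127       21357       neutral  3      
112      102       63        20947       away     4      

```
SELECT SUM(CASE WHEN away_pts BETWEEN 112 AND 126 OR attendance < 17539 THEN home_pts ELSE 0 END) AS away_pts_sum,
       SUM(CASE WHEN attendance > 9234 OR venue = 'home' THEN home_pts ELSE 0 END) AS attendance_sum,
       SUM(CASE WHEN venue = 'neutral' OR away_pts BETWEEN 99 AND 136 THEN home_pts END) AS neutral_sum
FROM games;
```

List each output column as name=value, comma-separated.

[away_pts_sum: away_pts BETWEEN 112 AND 126 OR attendance < 17539]
game_id=100: ✓ → 70
game_id=101: ✓ → 84
game_id=102: ✗
game_id=103: ✓ → 130
game_id=104: ✓ → 89
game_id=105: ✓ → 128
game_id=106: ✓ → 83
game_id=107: ✓ → 74
game_id=108: ✓ → 106
game_id=109: ✓ → 130
game_id=110: ✓ → 118
game_id=111: ✗
game_id=112: ✗
away_pts_sum = 70 + 84 + 130 + 89 + 128 + 83 + 74 + 106 + 130 + 118 = 1012
—
[attendance_sum: attendance > 9234 OR venue = 'home']
game_id=100: ✓ → 70
game_id=101: ✓ → 84
game_id=102: ✓ → 69
game_id=103: ✓ → 130
game_id=104: ✓ → 89
game_id=105: ✓ → 128
game_id=106: ✓ → 83
game_id=107: ✓ → 74
game_id=108: ✓ → 106
game_id=109: ✓ → 130
game_id=110: ✓ → 118
game_id=111: ✓ → 93
game_id=112: ✓ → 102
attendance_sum = 70 + 84 + 69 + 130 + 89 + 128 + 83 + 74 + 106 + 130 + 118 + 93 + 102 = 1276
—
[neutral_sum: venue = 'neutral' OR away_pts BETWEEN 99 AND 136]
game_id=100: ✓ → 70
game_id=101: ✓ → 84
game_id=102: ✗
game_id=103: ✓ → 130
game_id=104: ✓ → 89
game_id=105: ✗
game_id=106: ✗
game_id=107: ✓ → 74
game_id=108: ✓ → 106
game_id=109: ✗
game_id=110: ✗
game_id=111: ✓ → 93
game_id=112: ✗
neutral_sum = 70 + 84 + 130 + 89 + 74 + 106 + 93 = 646

away_pts_sum=1012, attendance_sum=1276, neutral_sum=646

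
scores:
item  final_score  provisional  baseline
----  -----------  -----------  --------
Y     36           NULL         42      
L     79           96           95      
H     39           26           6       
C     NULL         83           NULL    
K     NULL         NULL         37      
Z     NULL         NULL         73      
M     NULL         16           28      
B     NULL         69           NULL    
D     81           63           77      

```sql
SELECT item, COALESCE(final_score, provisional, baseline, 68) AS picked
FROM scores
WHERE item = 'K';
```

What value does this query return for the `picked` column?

item = K: final_score=NULL, provisional=NULL, baseline=37.
final_score=NULL, provisional=NULL, baseline=37 → 37

37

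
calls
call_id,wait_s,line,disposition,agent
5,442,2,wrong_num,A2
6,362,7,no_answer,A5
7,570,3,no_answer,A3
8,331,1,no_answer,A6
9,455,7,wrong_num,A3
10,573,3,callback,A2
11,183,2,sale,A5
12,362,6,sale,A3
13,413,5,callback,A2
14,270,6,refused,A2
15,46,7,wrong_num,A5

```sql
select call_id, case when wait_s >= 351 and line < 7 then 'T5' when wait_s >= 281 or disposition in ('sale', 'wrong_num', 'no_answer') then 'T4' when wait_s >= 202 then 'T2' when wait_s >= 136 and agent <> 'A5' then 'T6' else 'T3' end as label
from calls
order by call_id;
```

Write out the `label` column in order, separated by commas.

call_id=5: wait_s >= 351 and line < 7 → T5
call_id=6: wait_s >= 281 or disposition in ('sale', 'wrong_num', 'no_answer') → T4
call_id=7: wait_s >= 351 and line < 7 → T5
call_id=8: wait_s >= 281 or disposition in ('sale', 'wrong_num', 'no_answer') → T4
call_id=9: wait_s >= 281 or disposition in ('sale', 'wrong_num', 'no_answer') → T4
call_id=10: wait_s >= 351 and line < 7 → T5
call_id=11: wait_s >= 281 or disposition in ('sale', 'wrong_num', 'no_answer') → T4
call_id=12: wait_s >= 351 and line < 7 → T5
call_id=13: wait_s >= 351 and line < 7 → T5
call_id=14: wait_s >= 202 → T2
call_id=15: wait_s >= 281 or disposition in ('sale', 'wrong_num', 'no_answer') → T4

T5, T4, T5, T4, T4, T5, T4, T5, T5, T2, T4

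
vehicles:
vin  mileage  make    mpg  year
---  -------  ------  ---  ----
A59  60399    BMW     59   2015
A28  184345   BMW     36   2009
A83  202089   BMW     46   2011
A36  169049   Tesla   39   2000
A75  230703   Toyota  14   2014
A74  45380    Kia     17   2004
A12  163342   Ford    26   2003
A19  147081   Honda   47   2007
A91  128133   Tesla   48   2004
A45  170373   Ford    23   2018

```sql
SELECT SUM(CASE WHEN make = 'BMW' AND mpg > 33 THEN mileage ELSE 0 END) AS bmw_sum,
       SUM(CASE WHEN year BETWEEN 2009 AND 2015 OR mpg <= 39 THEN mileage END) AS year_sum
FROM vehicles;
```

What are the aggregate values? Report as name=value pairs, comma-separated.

bmw_sum=446833, year_sum=1225680

[bmw_sum: make = 'BMW' AND mpg > 33]
vin=A59: ✓ → 60399
vin=A28: ✓ → 184345
vin=A83: ✓ → 202089
vin=A36: ✗
vin=A75: ✗
vin=A74: ✗
vin=A12: ✗
vin=A19: ✗
vin=A91: ✗
vin=A45: ✗
bmw_sum = 60399 + 184345 + 202089 = 446833
—
[year_sum: year BETWEEN 2009 AND 2015 OR mpg <= 39]
vin=A59: ✓ → 60399
vin=A28: ✓ → 184345
vin=A83: ✓ → 202089
vin=A36: ✓ → 169049
vin=A75: ✓ → 230703
vin=A74: ✓ → 45380
vin=A12: ✓ → 163342
vin=A19: ✗
vin=A91: ✗
vin=A45: ✓ → 170373
year_sum = 60399 + 184345 + 202089 + 169049 + 230703 + 45380 + 163342 + 170373 = 1225680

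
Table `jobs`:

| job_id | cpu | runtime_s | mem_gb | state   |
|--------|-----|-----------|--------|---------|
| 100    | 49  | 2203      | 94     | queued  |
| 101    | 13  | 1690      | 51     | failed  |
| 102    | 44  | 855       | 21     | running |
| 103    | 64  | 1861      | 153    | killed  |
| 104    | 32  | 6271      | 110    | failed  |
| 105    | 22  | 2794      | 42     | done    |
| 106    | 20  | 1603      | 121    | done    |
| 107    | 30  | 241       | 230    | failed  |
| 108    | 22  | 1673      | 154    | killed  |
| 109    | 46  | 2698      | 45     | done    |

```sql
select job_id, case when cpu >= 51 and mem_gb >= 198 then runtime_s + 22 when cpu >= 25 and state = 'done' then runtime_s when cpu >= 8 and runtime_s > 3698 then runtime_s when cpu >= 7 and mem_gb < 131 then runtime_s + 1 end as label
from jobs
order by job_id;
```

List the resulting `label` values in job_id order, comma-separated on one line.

2204, 1691, 856, NULL, 6271, 2795, 1604, NULL, NULL, 2698

job_id=100: cpu >= 7 and mem_gb < 131 → 2204
job_id=101: cpu >= 7 and mem_gb < 131 → 1691
job_id=102: cpu >= 7 and mem_gb < 131 → 856
job_id=103: (no match → NULL) → NULL
job_id=104: cpu >= 8 and runtime_s > 3698 → 6271
job_id=105: cpu >= 7 and mem_gb < 131 → 2795
job_id=106: cpu >= 7 and mem_gb < 131 → 1604
job_id=107: (no match → NULL) → NULL
job_id=108: (no match → NULL) → NULL
job_id=109: cpu >= 25 and state = 'done' → 2698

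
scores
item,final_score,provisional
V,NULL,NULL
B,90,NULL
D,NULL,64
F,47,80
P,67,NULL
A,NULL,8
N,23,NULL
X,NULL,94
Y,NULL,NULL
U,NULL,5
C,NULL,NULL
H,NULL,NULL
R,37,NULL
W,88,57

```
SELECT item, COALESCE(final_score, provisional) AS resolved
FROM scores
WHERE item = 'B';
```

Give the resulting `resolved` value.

90

item = B: final_score=90, provisional=NULL.
final_score=90 → 90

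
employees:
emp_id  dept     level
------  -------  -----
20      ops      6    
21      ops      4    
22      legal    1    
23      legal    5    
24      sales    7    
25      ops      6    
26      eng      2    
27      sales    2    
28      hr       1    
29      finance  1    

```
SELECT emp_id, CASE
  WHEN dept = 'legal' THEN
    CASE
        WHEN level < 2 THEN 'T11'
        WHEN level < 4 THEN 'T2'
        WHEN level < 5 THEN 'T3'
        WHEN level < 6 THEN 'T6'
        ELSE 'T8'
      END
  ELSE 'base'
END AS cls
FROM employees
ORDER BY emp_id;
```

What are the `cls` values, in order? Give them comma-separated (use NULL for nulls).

base, base, T11, T6, base, base, base, base, base, base

emp_id=20: dept='ops' → outer ELSE → base
emp_id=21: dept='ops' → outer ELSE → base
emp_id=22: dept='legal' → inner[level < 2] → T11
emp_id=23: dept='legal' → inner[level < 6] → T6
emp_id=24: dept='sales' → outer ELSE → base
emp_id=25: dept='ops' → outer ELSE → base
emp_id=26: dept='eng' → outer ELSE → base
emp_id=27: dept='sales' → outer ELSE → base
emp_id=28: dept='hr' → outer ELSE → base
emp_id=29: dept='finance' → outer ELSE → base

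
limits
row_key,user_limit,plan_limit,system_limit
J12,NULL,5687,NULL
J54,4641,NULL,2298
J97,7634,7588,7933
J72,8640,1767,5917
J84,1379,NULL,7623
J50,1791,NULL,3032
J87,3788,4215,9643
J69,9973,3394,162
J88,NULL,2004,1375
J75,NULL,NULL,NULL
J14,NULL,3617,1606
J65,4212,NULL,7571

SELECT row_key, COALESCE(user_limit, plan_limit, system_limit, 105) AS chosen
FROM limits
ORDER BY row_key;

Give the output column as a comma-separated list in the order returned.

row_key=J12: user_limit=NULL, plan_limit=5687 → 5687
row_key=J14: user_limit=NULL, plan_limit=3617 → 3617
row_key=J50: user_limit=1791 → 1791
row_key=J54: user_limit=4641 → 4641
row_key=J65: user_limit=4212 → 4212
row_key=J69: user_limit=9973 → 9973
row_key=J72: user_limit=8640 → 8640
row_key=J75: user_limit=NULL, plan_limit=NULL, system_limit=NULL, → literal 105 → 105
row_key=J84: user_limit=1379 → 1379
row_key=J87: user_limit=3788 → 3788
row_key=J88: user_limit=NULL, plan_limit=2004 → 2004
row_key=J97: user_limit=7634 → 7634

5687, 3617, 1791, 4641, 4212, 9973, 8640, 105, 1379, 3788, 2004, 7634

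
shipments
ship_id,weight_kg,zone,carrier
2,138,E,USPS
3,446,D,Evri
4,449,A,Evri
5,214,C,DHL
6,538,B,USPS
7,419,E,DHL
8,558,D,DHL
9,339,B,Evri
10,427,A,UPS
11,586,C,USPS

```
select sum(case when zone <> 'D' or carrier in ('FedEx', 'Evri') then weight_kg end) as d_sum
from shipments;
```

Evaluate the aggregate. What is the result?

ship_id=2: ✓ → 138
ship_id=3: ✓ → 446
ship_id=4: ✓ → 449
ship_id=5: ✓ → 214
ship_id=6: ✓ → 538
ship_id=7: ✓ → 419
ship_id=8: ✗
ship_id=9: ✓ → 339
ship_id=10: ✓ → 427
ship_id=11: ✓ → 586
d_sum = 138 + 446 + 449 + 214 + 538 + 419 + 339 + 427 + 586 = 3556

3556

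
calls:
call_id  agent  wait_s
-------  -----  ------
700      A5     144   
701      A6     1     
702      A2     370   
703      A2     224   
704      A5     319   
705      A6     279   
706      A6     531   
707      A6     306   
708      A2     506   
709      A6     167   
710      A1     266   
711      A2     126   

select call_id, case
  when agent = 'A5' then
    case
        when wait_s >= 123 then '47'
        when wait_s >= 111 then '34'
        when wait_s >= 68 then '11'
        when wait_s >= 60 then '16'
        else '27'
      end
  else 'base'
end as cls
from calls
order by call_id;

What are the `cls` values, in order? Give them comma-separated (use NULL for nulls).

call_id=700: agent='A5' → inner[wait_s >= 123] → 47
call_id=701: agent='A6' → outer ELSE → base
call_id=702: agent='A2' → outer ELSE → base
call_id=703: agent='A2' → outer ELSE → base
call_id=704: agent='A5' → inner[wait_s >= 123] → 47
call_id=705: agent='A6' → outer ELSE → base
call_id=706: agent='A6' → outer ELSE → base
call_id=707: agent='A6' → outer ELSE → base
call_id=708: agent='A2' → outer ELSE → base
call_id=709: agent='A6' → outer ELSE → base
call_id=710: agent='A1' → outer ELSE → base
call_id=711: agent='A2' → outer ELSE → base

47, base, base, base, 47, base, base, base, base, base, base, base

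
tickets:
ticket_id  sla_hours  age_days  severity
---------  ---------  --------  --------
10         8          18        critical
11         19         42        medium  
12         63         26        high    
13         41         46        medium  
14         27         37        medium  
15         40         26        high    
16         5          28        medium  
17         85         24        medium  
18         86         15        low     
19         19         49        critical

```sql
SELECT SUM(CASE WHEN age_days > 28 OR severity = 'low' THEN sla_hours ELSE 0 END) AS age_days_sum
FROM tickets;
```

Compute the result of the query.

ticket_id=10: ✗
ticket_id=11: ✓ → 19
ticket_id=12: ✗
ticket_id=13: ✓ → 41
ticket_id=14: ✓ → 27
ticket_id=15: ✗
ticket_id=16: ✗
ticket_id=17: ✗
ticket_id=18: ✓ → 86
ticket_id=19: ✓ → 19
age_days_sum = 19 + 41 + 27 + 86 + 19 = 192

192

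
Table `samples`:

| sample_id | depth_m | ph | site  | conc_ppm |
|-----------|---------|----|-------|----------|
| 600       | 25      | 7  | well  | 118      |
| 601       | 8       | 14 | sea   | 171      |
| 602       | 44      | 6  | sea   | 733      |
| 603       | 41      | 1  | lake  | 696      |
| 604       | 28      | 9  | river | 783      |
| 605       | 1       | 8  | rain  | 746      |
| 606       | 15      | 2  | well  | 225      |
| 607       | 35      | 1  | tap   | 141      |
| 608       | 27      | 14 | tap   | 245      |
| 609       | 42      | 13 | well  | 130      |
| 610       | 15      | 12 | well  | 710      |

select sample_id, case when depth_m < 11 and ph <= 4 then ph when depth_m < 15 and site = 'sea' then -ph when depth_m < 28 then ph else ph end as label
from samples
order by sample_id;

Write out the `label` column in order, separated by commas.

7, -14, 6, 1, 9, 8, 2, 1, 14, 13, 12

sample_id=600: depth_m < 28 → 7
sample_id=601: depth_m < 15 and site = 'sea' → -14
sample_id=602: ELSE → 6
sample_id=603: ELSE → 1
sample_id=604: ELSE → 9
sample_id=605: depth_m < 28 → 8
sample_id=606: depth_m < 28 → 2
sample_id=607: ELSE → 1
sample_id=608: depth_m < 28 → 14
sample_id=609: ELSE → 13
sample_id=610: depth_m < 28 → 12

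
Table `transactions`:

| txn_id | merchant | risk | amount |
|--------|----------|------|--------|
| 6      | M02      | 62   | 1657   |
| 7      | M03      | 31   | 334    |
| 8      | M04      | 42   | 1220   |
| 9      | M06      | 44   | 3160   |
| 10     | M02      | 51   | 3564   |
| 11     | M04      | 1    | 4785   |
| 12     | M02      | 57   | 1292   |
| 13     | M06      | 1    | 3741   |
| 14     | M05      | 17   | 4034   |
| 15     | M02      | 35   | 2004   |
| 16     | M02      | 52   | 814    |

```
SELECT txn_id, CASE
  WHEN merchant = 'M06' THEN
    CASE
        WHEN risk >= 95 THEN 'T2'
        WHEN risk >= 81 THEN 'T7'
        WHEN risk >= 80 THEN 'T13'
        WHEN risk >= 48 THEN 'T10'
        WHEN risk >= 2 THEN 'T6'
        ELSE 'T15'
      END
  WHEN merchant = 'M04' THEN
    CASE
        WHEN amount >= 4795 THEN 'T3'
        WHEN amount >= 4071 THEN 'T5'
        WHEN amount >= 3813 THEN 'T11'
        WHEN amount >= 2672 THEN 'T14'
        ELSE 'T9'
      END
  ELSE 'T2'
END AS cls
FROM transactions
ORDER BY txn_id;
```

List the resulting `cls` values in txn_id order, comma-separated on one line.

txn_id=6: merchant='M02' → outer ELSE → T2
txn_id=7: merchant='M03' → outer ELSE → T2
txn_id=8: merchant='M04' → inner[ELSE] → T9
txn_id=9: merchant='M06' → inner[risk >= 2] → T6
txn_id=10: merchant='M02' → outer ELSE → T2
txn_id=11: merchant='M04' → inner[amount >= 4071] → T5
txn_id=12: merchant='M02' → outer ELSE → T2
txn_id=13: merchant='M06' → inner[ELSE] → T15
txn_id=14: merchant='M05' → outer ELSE → T2
txn_id=15: merchant='M02' → outer ELSE → T2
txn_id=16: merchant='M02' → outer ELSE → T2

T2, T2, T9, T6, T2, T5, T2, T15, T2, T2, T2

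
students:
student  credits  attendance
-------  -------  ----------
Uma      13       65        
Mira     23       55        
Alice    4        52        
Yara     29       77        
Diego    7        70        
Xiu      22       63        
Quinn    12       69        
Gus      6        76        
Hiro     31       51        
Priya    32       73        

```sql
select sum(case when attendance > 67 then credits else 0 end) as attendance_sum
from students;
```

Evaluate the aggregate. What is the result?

86

student=Uma: ✗
student=Mira: ✗
student=Alice: ✗
student=Yara: ✓ → 29
student=Diego: ✓ → 7
student=Xiu: ✗
student=Quinn: ✓ → 12
student=Gus: ✓ → 6
student=Hiro: ✗
student=Priya: ✓ → 32
attendance_sum = 29 + 7 + 12 + 6 + 32 = 86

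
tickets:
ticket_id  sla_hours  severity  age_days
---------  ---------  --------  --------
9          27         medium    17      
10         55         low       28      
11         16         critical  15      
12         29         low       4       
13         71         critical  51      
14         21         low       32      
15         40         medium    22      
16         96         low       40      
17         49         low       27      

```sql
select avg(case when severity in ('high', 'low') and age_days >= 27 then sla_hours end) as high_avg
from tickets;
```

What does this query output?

55.25

ticket_id=9: ✗
ticket_id=10: ✓ → 55
ticket_id=11: ✗
ticket_id=12: ✗
ticket_id=13: ✗
ticket_id=14: ✓ → 21
ticket_id=15: ✗
ticket_id=16: ✓ → 96
ticket_id=17: ✓ → 49
high_avg = (55 + 21 + 96 + 49) / 4 = 55.25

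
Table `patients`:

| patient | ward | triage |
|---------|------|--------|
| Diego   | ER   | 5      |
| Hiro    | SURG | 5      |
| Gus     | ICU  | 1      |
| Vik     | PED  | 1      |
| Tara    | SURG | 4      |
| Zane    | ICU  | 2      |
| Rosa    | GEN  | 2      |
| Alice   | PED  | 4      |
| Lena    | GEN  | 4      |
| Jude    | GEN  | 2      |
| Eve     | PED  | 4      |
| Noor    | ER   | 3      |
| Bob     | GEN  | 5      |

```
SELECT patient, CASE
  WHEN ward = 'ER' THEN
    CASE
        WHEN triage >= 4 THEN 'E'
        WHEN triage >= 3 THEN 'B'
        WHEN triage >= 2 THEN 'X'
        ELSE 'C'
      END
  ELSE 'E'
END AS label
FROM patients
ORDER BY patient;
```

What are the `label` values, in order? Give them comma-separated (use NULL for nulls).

patient=Alice: ward='PED' → outer ELSE → E
patient=Bob: ward='GEN' → outer ELSE → E
patient=Diego: ward='ER' → inner[triage >= 4] → E
patient=Eve: ward='PED' → outer ELSE → E
patient=Gus: ward='ICU' → outer ELSE → E
patient=Hiro: ward='SURG' → outer ELSE → E
patient=Jude: ward='GEN' → outer ELSE → E
patient=Lena: ward='GEN' → outer ELSE → E
patient=Noor: ward='ER' → inner[triage >= 3] → B
patient=Rosa: ward='GEN' → outer ELSE → E
patient=Tara: ward='SURG' → outer ELSE → E
patient=Vik: ward='PED' → outer ELSE → E
patient=Zane: ward='ICU' → outer ELSE → E

E, E, E, E, E, E, E, E, B, E, E, E, E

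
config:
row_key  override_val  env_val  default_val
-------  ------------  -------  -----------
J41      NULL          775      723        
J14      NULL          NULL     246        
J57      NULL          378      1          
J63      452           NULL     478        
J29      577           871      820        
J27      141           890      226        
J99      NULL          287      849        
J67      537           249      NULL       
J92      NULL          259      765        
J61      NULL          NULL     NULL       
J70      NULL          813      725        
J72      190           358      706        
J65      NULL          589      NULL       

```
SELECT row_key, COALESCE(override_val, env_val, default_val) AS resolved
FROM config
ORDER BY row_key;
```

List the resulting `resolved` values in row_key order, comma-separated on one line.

246, 141, 577, 775, 378, NULL, 452, 589, 537, 813, 190, 259, 287

row_key=J14: override_val=NULL, env_val=NULL, default_val=246 → 246
row_key=J27: override_val=141 → 141
row_key=J29: override_val=577 → 577
row_key=J41: override_val=NULL, env_val=775 → 775
row_key=J57: override_val=NULL, env_val=378 → 378
row_key=J61: override_val=NULL, env_val=NULL, default_val=NULL (all NULL) → NULL
row_key=J63: override_val=452 → 452
row_key=J65: override_val=NULL, env_val=589 → 589
row_key=J67: override_val=537 → 537
row_key=J70: override_val=NULL, env_val=813 → 813
row_key=J72: override_val=190 → 190
row_key=J92: override_val=NULL, env_val=259 → 259
row_key=J99: override_val=NULL, env_val=287 → 287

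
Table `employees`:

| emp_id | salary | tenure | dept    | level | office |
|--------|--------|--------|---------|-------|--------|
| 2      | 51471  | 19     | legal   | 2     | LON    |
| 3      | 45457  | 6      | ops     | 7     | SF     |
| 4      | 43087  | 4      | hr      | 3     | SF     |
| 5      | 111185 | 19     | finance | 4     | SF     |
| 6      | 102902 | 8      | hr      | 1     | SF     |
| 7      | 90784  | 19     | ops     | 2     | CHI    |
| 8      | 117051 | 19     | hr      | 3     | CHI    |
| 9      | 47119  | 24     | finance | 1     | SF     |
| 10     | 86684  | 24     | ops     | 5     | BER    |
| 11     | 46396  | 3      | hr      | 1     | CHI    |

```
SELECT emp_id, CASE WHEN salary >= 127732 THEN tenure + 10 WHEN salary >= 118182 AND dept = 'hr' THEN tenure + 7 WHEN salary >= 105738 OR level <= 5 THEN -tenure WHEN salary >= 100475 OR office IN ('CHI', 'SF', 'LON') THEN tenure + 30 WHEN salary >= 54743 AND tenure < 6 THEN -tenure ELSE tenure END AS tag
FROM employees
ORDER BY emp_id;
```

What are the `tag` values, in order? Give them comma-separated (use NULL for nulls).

-19, 36, -4, -19, -8, -19, -19, -24, -24, -3

emp_id=2: salary >= 105738 OR level <= 5 → -19
emp_id=3: salary >= 100475 OR office IN ('CHI', 'SF', 'LON') → 36
emp_id=4: salary >= 105738 OR level <= 5 → -4
emp_id=5: salary >= 105738 OR level <= 5 → -19
emp_id=6: salary >= 105738 OR level <= 5 → -8
emp_id=7: salary >= 105738 OR level <= 5 → -19
emp_id=8: salary >= 105738 OR level <= 5 → -19
emp_id=9: salary >= 105738 OR level <= 5 → -24
emp_id=10: salary >= 105738 OR level <= 5 → -24
emp_id=11: salary >= 105738 OR level <= 5 → -3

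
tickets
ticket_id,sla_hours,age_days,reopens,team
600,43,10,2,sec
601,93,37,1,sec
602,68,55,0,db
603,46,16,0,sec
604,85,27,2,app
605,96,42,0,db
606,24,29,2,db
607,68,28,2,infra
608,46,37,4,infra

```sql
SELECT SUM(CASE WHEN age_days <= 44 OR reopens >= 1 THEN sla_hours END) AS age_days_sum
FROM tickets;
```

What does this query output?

501

ticket_id=600: ✓ → 43
ticket_id=601: ✓ → 93
ticket_id=602: ✗
ticket_id=603: ✓ → 46
ticket_id=604: ✓ → 85
ticket_id=605: ✓ → 96
ticket_id=606: ✓ → 24
ticket_id=607: ✓ → 68
ticket_id=608: ✓ → 46
age_days_sum = 43 + 93 + 46 + 85 + 96 + 24 + 68 + 46 = 501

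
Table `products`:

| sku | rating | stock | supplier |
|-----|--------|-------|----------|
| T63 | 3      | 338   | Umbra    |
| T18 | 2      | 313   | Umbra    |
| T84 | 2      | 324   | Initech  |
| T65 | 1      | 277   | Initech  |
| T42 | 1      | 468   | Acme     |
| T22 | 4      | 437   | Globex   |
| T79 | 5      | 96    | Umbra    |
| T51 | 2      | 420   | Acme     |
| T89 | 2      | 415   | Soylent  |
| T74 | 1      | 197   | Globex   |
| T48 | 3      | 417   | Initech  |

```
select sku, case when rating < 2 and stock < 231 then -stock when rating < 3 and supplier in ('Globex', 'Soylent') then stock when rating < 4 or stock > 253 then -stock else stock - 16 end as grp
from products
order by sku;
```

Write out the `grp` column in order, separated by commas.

sku=T18: rating < 4 or stock > 253 → -313
sku=T22: rating < 4 or stock > 253 → -437
sku=T42: rating < 4 or stock > 253 → -468
sku=T48: rating < 4 or stock > 253 → -417
sku=T51: rating < 4 or stock > 253 → -420
sku=T63: rating < 4 or stock > 253 → -338
sku=T65: rating < 4 or stock > 253 → -277
sku=T74: rating < 2 and stock < 231 → -197
sku=T79: ELSE → 80
sku=T84: rating < 4 or stock > 253 → -324
sku=T89: rating < 3 and supplier in ('Globex', 'Soylent') → 415

-313, -437, -468, -417, -420, -338, -277, -197, 80, -324, 415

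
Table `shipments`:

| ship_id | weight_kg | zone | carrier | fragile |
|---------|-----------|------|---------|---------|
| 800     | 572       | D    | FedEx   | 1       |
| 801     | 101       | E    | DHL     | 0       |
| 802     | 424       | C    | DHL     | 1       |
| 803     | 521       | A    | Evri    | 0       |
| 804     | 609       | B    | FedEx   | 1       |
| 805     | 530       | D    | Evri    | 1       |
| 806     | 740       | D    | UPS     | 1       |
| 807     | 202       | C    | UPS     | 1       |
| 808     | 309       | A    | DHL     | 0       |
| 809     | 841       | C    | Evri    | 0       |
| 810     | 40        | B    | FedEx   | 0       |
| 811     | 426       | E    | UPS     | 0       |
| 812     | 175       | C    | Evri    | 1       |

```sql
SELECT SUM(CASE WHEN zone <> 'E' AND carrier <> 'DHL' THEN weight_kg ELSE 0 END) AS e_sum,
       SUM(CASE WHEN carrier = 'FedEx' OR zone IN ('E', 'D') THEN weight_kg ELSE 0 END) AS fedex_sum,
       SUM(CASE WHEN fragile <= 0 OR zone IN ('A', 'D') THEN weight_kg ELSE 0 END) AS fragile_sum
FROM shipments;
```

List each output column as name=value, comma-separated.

e_sum=4230, fedex_sum=3018, fragile_sum=4080

[e_sum: zone <> 'E' AND carrier <> 'DHL']
ship_id=800: ✓ → 572
ship_id=801: ✗
ship_id=802: ✗
ship_id=803: ✓ → 521
ship_id=804: ✓ → 609
ship_id=805: ✓ → 530
ship_id=806: ✓ → 740
ship_id=807: ✓ → 202
ship_id=808: ✗
ship_id=809: ✓ → 841
ship_id=810: ✓ → 40
ship_id=811: ✗
ship_id=812: ✓ → 175
e_sum = 572 + 521 + 609 + 530 + 740 + 202 + 841 + 40 + 175 = 4230
—
[fedex_sum: carrier = 'FedEx' OR zone IN ('E', 'D')]
ship_id=800: ✓ → 572
ship_id=801: ✓ → 101
ship_id=802: ✗
ship_id=803: ✗
ship_id=804: ✓ → 609
ship_id=805: ✓ → 530
ship_id=806: ✓ → 740
ship_id=807: ✗
ship_id=808: ✗
ship_id=809: ✗
ship_id=810: ✓ → 40
ship_id=811: ✓ → 426
ship_id=812: ✗
fedex_sum = 572 + 101 + 609 + 530 + 740 + 40 + 426 = 3018
—
[fragile_sum: fragile <= 0 OR zone IN ('A', 'D')]
ship_id=800: ✓ → 572
ship_id=801: ✓ → 101
ship_id=802: ✗
ship_id=803: ✓ → 521
ship_id=804: ✗
ship_id=805: ✓ → 530
ship_id=806: ✓ → 740
ship_id=807: ✗
ship_id=808: ✓ → 309
ship_id=809: ✓ → 841
ship_id=810: ✓ → 40
ship_id=811: ✓ → 426
ship_id=812: ✗
fragile_sum = 572 + 101 + 521 + 530 + 740 + 309 + 841 + 40 + 426 = 4080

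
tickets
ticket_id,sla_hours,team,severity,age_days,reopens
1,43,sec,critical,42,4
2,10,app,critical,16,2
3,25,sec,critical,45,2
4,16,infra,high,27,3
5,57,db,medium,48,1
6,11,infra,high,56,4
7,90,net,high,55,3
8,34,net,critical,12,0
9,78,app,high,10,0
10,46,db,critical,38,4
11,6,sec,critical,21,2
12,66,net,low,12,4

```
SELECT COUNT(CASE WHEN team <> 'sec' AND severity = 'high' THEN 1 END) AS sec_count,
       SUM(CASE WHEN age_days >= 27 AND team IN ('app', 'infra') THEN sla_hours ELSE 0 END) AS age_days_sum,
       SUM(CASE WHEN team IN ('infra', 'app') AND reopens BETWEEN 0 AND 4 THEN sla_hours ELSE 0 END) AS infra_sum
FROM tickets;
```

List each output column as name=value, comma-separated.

sec_count=4, age_days_sum=27, infra_sum=115

[sec_count: team <> 'sec' AND severity = 'high']
ticket_id=1: ✗
ticket_id=2: ✗
ticket_id=3: ✗
ticket_id=4: ✓ → 1
ticket_id=5: ✗
ticket_id=6: ✓ → 1
ticket_id=7: ✓ → 1
ticket_id=8: ✗
ticket_id=9: ✓ → 1
ticket_id=10: ✗
ticket_id=11: ✗
ticket_id=12: ✗
sec_count = COUNT(1, 1, 1, 1) = 4
—
[age_days_sum: age_days >= 27 AND team IN ('app', 'infra')]
ticket_id=1: ✗
ticket_id=2: ✗
ticket_id=3: ✗
ticket_id=4: ✓ → 16
ticket_id=5: ✗
ticket_id=6: ✓ → 11
ticket_id=7: ✗
ticket_id=8: ✗
ticket_id=9: ✗
ticket_id=10: ✗
ticket_id=11: ✗
ticket_id=12: ✗
age_days_sum = 16 + 11 = 27
—
[infra_sum: team IN ('infra', 'app') AND reopens BETWEEN 0 AND 4]
ticket_id=1: ✗
ticket_id=2: ✓ → 10
ticket_id=3: ✗
ticket_id=4: ✓ → 16
ticket_id=5: ✗
ticket_id=6: ✓ → 11
ticket_id=7: ✗
ticket_id=8: ✗
ticket_id=9: ✓ → 78
ticket_id=10: ✗
ticket_id=11: ✗
ticket_id=12: ✗
infra_sum = 10 + 16 + 11 + 78 = 115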